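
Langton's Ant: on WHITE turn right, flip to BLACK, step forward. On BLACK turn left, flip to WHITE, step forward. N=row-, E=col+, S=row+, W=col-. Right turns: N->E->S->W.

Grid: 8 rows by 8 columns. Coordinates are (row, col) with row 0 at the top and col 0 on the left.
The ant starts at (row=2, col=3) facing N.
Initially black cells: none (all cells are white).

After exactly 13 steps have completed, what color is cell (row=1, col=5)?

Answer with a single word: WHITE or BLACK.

Step 1: on WHITE (2,3): turn R to E, flip to black, move to (2,4). |black|=1
Step 2: on WHITE (2,4): turn R to S, flip to black, move to (3,4). |black|=2
Step 3: on WHITE (3,4): turn R to W, flip to black, move to (3,3). |black|=3
Step 4: on WHITE (3,3): turn R to N, flip to black, move to (2,3). |black|=4
Step 5: on BLACK (2,3): turn L to W, flip to white, move to (2,2). |black|=3
Step 6: on WHITE (2,2): turn R to N, flip to black, move to (1,2). |black|=4
Step 7: on WHITE (1,2): turn R to E, flip to black, move to (1,3). |black|=5
Step 8: on WHITE (1,3): turn R to S, flip to black, move to (2,3). |black|=6
Step 9: on WHITE (2,3): turn R to W, flip to black, move to (2,2). |black|=7
Step 10: on BLACK (2,2): turn L to S, flip to white, move to (3,2). |black|=6
Step 11: on WHITE (3,2): turn R to W, flip to black, move to (3,1). |black|=7
Step 12: on WHITE (3,1): turn R to N, flip to black, move to (2,1). |black|=8
Step 13: on WHITE (2,1): turn R to E, flip to black, move to (2,2). |black|=9

Answer: WHITE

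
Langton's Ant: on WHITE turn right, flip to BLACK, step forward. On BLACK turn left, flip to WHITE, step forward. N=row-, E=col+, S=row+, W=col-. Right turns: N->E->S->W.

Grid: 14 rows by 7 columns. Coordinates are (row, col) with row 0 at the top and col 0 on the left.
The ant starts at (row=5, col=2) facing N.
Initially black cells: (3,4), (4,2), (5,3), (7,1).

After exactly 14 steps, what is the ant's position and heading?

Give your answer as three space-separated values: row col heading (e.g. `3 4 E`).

Answer: 2 3 N

Derivation:
Step 1: on WHITE (5,2): turn R to E, flip to black, move to (5,3). |black|=5
Step 2: on BLACK (5,3): turn L to N, flip to white, move to (4,3). |black|=4
Step 3: on WHITE (4,3): turn R to E, flip to black, move to (4,4). |black|=5
Step 4: on WHITE (4,4): turn R to S, flip to black, move to (5,4). |black|=6
Step 5: on WHITE (5,4): turn R to W, flip to black, move to (5,3). |black|=7
Step 6: on WHITE (5,3): turn R to N, flip to black, move to (4,3). |black|=8
Step 7: on BLACK (4,3): turn L to W, flip to white, move to (4,2). |black|=7
Step 8: on BLACK (4,2): turn L to S, flip to white, move to (5,2). |black|=6
Step 9: on BLACK (5,2): turn L to E, flip to white, move to (5,3). |black|=5
Step 10: on BLACK (5,3): turn L to N, flip to white, move to (4,3). |black|=4
Step 11: on WHITE (4,3): turn R to E, flip to black, move to (4,4). |black|=5
Step 12: on BLACK (4,4): turn L to N, flip to white, move to (3,4). |black|=4
Step 13: on BLACK (3,4): turn L to W, flip to white, move to (3,3). |black|=3
Step 14: on WHITE (3,3): turn R to N, flip to black, move to (2,3). |black|=4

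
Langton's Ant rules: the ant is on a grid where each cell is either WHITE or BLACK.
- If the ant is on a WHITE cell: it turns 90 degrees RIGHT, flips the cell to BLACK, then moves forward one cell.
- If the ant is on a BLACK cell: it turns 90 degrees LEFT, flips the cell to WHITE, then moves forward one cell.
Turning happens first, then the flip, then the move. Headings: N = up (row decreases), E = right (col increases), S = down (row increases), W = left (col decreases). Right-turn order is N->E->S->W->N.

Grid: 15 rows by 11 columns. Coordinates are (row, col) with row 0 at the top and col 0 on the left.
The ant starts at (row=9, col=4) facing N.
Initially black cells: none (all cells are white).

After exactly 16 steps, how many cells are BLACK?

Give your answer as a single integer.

Step 1: on WHITE (9,4): turn R to E, flip to black, move to (9,5). |black|=1
Step 2: on WHITE (9,5): turn R to S, flip to black, move to (10,5). |black|=2
Step 3: on WHITE (10,5): turn R to W, flip to black, move to (10,4). |black|=3
Step 4: on WHITE (10,4): turn R to N, flip to black, move to (9,4). |black|=4
Step 5: on BLACK (9,4): turn L to W, flip to white, move to (9,3). |black|=3
Step 6: on WHITE (9,3): turn R to N, flip to black, move to (8,3). |black|=4
Step 7: on WHITE (8,3): turn R to E, flip to black, move to (8,4). |black|=5
Step 8: on WHITE (8,4): turn R to S, flip to black, move to (9,4). |black|=6
Step 9: on WHITE (9,4): turn R to W, flip to black, move to (9,3). |black|=7
Step 10: on BLACK (9,3): turn L to S, flip to white, move to (10,3). |black|=6
Step 11: on WHITE (10,3): turn R to W, flip to black, move to (10,2). |black|=7
Step 12: on WHITE (10,2): turn R to N, flip to black, move to (9,2). |black|=8
Step 13: on WHITE (9,2): turn R to E, flip to black, move to (9,3). |black|=9
Step 14: on WHITE (9,3): turn R to S, flip to black, move to (10,3). |black|=10
Step 15: on BLACK (10,3): turn L to E, flip to white, move to (10,4). |black|=9
Step 16: on BLACK (10,4): turn L to N, flip to white, move to (9,4). |black|=8

Answer: 8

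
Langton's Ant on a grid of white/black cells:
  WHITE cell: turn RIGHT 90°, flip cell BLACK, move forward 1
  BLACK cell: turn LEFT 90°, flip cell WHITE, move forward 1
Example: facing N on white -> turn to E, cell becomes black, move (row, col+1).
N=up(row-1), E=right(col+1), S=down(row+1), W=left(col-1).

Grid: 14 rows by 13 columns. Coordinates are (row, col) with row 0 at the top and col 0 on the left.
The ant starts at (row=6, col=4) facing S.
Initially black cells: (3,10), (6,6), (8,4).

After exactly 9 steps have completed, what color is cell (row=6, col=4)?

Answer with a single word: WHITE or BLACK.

Step 1: on WHITE (6,4): turn R to W, flip to black, move to (6,3). |black|=4
Step 2: on WHITE (6,3): turn R to N, flip to black, move to (5,3). |black|=5
Step 3: on WHITE (5,3): turn R to E, flip to black, move to (5,4). |black|=6
Step 4: on WHITE (5,4): turn R to S, flip to black, move to (6,4). |black|=7
Step 5: on BLACK (6,4): turn L to E, flip to white, move to (6,5). |black|=6
Step 6: on WHITE (6,5): turn R to S, flip to black, move to (7,5). |black|=7
Step 7: on WHITE (7,5): turn R to W, flip to black, move to (7,4). |black|=8
Step 8: on WHITE (7,4): turn R to N, flip to black, move to (6,4). |black|=9
Step 9: on WHITE (6,4): turn R to E, flip to black, move to (6,5). |black|=10

Answer: BLACK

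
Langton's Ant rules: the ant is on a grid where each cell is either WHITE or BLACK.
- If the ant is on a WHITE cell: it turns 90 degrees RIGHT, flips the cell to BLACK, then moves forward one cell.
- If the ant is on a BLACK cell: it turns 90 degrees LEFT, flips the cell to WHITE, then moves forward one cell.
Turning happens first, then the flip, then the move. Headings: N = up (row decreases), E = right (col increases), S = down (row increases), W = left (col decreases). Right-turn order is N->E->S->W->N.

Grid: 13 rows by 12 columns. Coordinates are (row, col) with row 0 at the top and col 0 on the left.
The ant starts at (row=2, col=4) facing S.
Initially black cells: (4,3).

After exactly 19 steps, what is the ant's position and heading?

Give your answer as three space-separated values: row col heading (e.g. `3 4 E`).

Step 1: on WHITE (2,4): turn R to W, flip to black, move to (2,3). |black|=2
Step 2: on WHITE (2,3): turn R to N, flip to black, move to (1,3). |black|=3
Step 3: on WHITE (1,3): turn R to E, flip to black, move to (1,4). |black|=4
Step 4: on WHITE (1,4): turn R to S, flip to black, move to (2,4). |black|=5
Step 5: on BLACK (2,4): turn L to E, flip to white, move to (2,5). |black|=4
Step 6: on WHITE (2,5): turn R to S, flip to black, move to (3,5). |black|=5
Step 7: on WHITE (3,5): turn R to W, flip to black, move to (3,4). |black|=6
Step 8: on WHITE (3,4): turn R to N, flip to black, move to (2,4). |black|=7
Step 9: on WHITE (2,4): turn R to E, flip to black, move to (2,5). |black|=8
Step 10: on BLACK (2,5): turn L to N, flip to white, move to (1,5). |black|=7
Step 11: on WHITE (1,5): turn R to E, flip to black, move to (1,6). |black|=8
Step 12: on WHITE (1,6): turn R to S, flip to black, move to (2,6). |black|=9
Step 13: on WHITE (2,6): turn R to W, flip to black, move to (2,5). |black|=10
Step 14: on WHITE (2,5): turn R to N, flip to black, move to (1,5). |black|=11
Step 15: on BLACK (1,5): turn L to W, flip to white, move to (1,4). |black|=10
Step 16: on BLACK (1,4): turn L to S, flip to white, move to (2,4). |black|=9
Step 17: on BLACK (2,4): turn L to E, flip to white, move to (2,5). |black|=8
Step 18: on BLACK (2,5): turn L to N, flip to white, move to (1,5). |black|=7
Step 19: on WHITE (1,5): turn R to E, flip to black, move to (1,6). |black|=8

Answer: 1 6 E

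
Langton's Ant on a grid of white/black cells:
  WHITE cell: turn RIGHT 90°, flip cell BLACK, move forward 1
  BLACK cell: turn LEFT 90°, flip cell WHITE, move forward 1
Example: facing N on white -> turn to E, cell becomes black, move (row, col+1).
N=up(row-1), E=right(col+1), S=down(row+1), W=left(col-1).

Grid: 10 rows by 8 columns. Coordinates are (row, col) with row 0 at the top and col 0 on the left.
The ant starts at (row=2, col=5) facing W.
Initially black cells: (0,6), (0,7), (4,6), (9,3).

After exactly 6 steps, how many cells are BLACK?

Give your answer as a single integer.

Answer: 8

Derivation:
Step 1: on WHITE (2,5): turn R to N, flip to black, move to (1,5). |black|=5
Step 2: on WHITE (1,5): turn R to E, flip to black, move to (1,6). |black|=6
Step 3: on WHITE (1,6): turn R to S, flip to black, move to (2,6). |black|=7
Step 4: on WHITE (2,6): turn R to W, flip to black, move to (2,5). |black|=8
Step 5: on BLACK (2,5): turn L to S, flip to white, move to (3,5). |black|=7
Step 6: on WHITE (3,5): turn R to W, flip to black, move to (3,4). |black|=8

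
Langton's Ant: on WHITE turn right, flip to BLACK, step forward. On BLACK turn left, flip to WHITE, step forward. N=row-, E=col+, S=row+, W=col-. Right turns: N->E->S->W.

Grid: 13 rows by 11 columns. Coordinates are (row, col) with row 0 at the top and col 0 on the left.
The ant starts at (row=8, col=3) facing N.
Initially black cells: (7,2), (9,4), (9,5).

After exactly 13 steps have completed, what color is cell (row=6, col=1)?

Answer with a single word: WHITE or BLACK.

Step 1: on WHITE (8,3): turn R to E, flip to black, move to (8,4). |black|=4
Step 2: on WHITE (8,4): turn R to S, flip to black, move to (9,4). |black|=5
Step 3: on BLACK (9,4): turn L to E, flip to white, move to (9,5). |black|=4
Step 4: on BLACK (9,5): turn L to N, flip to white, move to (8,5). |black|=3
Step 5: on WHITE (8,5): turn R to E, flip to black, move to (8,6). |black|=4
Step 6: on WHITE (8,6): turn R to S, flip to black, move to (9,6). |black|=5
Step 7: on WHITE (9,6): turn R to W, flip to black, move to (9,5). |black|=6
Step 8: on WHITE (9,5): turn R to N, flip to black, move to (8,5). |black|=7
Step 9: on BLACK (8,5): turn L to W, flip to white, move to (8,4). |black|=6
Step 10: on BLACK (8,4): turn L to S, flip to white, move to (9,4). |black|=5
Step 11: on WHITE (9,4): turn R to W, flip to black, move to (9,3). |black|=6
Step 12: on WHITE (9,3): turn R to N, flip to black, move to (8,3). |black|=7
Step 13: on BLACK (8,3): turn L to W, flip to white, move to (8,2). |black|=6

Answer: WHITE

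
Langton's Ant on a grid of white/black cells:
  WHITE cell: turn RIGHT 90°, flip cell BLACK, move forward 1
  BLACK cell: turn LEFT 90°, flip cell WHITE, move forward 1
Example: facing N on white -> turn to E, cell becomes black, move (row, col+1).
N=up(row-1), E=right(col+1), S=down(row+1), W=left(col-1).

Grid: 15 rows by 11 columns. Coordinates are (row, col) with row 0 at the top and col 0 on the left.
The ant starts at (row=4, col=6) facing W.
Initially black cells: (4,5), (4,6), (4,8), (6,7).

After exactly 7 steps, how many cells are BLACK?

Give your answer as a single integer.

Answer: 7

Derivation:
Step 1: on BLACK (4,6): turn L to S, flip to white, move to (5,6). |black|=3
Step 2: on WHITE (5,6): turn R to W, flip to black, move to (5,5). |black|=4
Step 3: on WHITE (5,5): turn R to N, flip to black, move to (4,5). |black|=5
Step 4: on BLACK (4,5): turn L to W, flip to white, move to (4,4). |black|=4
Step 5: on WHITE (4,4): turn R to N, flip to black, move to (3,4). |black|=5
Step 6: on WHITE (3,4): turn R to E, flip to black, move to (3,5). |black|=6
Step 7: on WHITE (3,5): turn R to S, flip to black, move to (4,5). |black|=7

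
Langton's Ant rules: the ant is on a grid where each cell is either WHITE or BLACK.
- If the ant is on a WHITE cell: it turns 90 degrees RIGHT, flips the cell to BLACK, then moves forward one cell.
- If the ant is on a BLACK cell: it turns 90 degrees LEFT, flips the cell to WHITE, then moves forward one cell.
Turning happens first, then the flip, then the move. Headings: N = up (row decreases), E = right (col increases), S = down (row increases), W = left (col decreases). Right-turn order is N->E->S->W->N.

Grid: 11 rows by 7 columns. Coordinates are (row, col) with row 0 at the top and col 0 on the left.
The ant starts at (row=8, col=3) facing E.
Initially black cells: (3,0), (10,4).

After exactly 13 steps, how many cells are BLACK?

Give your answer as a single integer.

Step 1: on WHITE (8,3): turn R to S, flip to black, move to (9,3). |black|=3
Step 2: on WHITE (9,3): turn R to W, flip to black, move to (9,2). |black|=4
Step 3: on WHITE (9,2): turn R to N, flip to black, move to (8,2). |black|=5
Step 4: on WHITE (8,2): turn R to E, flip to black, move to (8,3). |black|=6
Step 5: on BLACK (8,3): turn L to N, flip to white, move to (7,3). |black|=5
Step 6: on WHITE (7,3): turn R to E, flip to black, move to (7,4). |black|=6
Step 7: on WHITE (7,4): turn R to S, flip to black, move to (8,4). |black|=7
Step 8: on WHITE (8,4): turn R to W, flip to black, move to (8,3). |black|=8
Step 9: on WHITE (8,3): turn R to N, flip to black, move to (7,3). |black|=9
Step 10: on BLACK (7,3): turn L to W, flip to white, move to (7,2). |black|=8
Step 11: on WHITE (7,2): turn R to N, flip to black, move to (6,2). |black|=9
Step 12: on WHITE (6,2): turn R to E, flip to black, move to (6,3). |black|=10
Step 13: on WHITE (6,3): turn R to S, flip to black, move to (7,3). |black|=11

Answer: 11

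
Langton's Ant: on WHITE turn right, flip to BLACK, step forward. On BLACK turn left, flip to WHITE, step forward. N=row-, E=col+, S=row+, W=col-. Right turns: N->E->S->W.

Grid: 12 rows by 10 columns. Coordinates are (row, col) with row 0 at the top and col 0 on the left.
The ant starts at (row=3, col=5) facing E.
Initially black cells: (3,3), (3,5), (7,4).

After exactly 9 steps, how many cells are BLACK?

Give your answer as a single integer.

Step 1: on BLACK (3,5): turn L to N, flip to white, move to (2,5). |black|=2
Step 2: on WHITE (2,5): turn R to E, flip to black, move to (2,6). |black|=3
Step 3: on WHITE (2,6): turn R to S, flip to black, move to (3,6). |black|=4
Step 4: on WHITE (3,6): turn R to W, flip to black, move to (3,5). |black|=5
Step 5: on WHITE (3,5): turn R to N, flip to black, move to (2,5). |black|=6
Step 6: on BLACK (2,5): turn L to W, flip to white, move to (2,4). |black|=5
Step 7: on WHITE (2,4): turn R to N, flip to black, move to (1,4). |black|=6
Step 8: on WHITE (1,4): turn R to E, flip to black, move to (1,5). |black|=7
Step 9: on WHITE (1,5): turn R to S, flip to black, move to (2,5). |black|=8

Answer: 8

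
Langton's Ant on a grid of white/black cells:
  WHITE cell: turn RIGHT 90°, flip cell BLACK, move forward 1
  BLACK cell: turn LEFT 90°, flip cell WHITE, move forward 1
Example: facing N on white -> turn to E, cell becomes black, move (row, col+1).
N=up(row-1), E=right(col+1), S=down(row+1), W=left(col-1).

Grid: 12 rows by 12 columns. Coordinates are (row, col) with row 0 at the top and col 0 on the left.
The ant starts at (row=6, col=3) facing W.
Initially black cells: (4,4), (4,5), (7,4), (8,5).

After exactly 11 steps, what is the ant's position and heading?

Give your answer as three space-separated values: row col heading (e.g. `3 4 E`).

Step 1: on WHITE (6,3): turn R to N, flip to black, move to (5,3). |black|=5
Step 2: on WHITE (5,3): turn R to E, flip to black, move to (5,4). |black|=6
Step 3: on WHITE (5,4): turn R to S, flip to black, move to (6,4). |black|=7
Step 4: on WHITE (6,4): turn R to W, flip to black, move to (6,3). |black|=8
Step 5: on BLACK (6,3): turn L to S, flip to white, move to (7,3). |black|=7
Step 6: on WHITE (7,3): turn R to W, flip to black, move to (7,2). |black|=8
Step 7: on WHITE (7,2): turn R to N, flip to black, move to (6,2). |black|=9
Step 8: on WHITE (6,2): turn R to E, flip to black, move to (6,3). |black|=10
Step 9: on WHITE (6,3): turn R to S, flip to black, move to (7,3). |black|=11
Step 10: on BLACK (7,3): turn L to E, flip to white, move to (7,4). |black|=10
Step 11: on BLACK (7,4): turn L to N, flip to white, move to (6,4). |black|=9

Answer: 6 4 N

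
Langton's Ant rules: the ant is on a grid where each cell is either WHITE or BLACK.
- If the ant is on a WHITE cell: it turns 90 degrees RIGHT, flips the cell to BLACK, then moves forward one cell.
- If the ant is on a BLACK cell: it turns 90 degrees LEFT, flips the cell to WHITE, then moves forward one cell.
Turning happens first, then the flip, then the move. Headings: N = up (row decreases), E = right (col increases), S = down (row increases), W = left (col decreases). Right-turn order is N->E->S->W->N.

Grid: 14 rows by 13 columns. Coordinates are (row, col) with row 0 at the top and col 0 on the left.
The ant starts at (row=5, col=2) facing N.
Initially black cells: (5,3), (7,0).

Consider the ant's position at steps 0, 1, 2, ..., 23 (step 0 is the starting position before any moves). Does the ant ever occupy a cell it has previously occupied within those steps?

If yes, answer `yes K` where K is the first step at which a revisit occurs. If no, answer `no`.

Answer: yes 5

Derivation:
Step 1: on WHITE (5,2): turn R to E, flip to black, move to (5,3). |black|=3 — new cell
Step 2: on BLACK (5,3): turn L to N, flip to white, move to (4,3). |black|=2 — new cell
Step 3: on WHITE (4,3): turn R to E, flip to black, move to (4,4). |black|=3 — new cell
Step 4: on WHITE (4,4): turn R to S, flip to black, move to (5,4). |black|=4 — new cell
Step 5: on WHITE (5,4): turn R to W, flip to black, move to (5,3). |black|=5 — REVISIT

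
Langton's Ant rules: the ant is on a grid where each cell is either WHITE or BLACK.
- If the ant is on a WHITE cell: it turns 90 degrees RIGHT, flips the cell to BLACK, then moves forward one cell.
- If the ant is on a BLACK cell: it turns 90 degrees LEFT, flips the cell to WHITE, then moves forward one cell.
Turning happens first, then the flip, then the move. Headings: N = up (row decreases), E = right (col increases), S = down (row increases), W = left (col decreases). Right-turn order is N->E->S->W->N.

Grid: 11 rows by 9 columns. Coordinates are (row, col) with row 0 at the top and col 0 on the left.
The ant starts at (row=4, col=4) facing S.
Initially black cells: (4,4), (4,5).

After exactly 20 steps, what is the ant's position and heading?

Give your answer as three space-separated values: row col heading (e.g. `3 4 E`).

Step 1: on BLACK (4,4): turn L to E, flip to white, move to (4,5). |black|=1
Step 2: on BLACK (4,5): turn L to N, flip to white, move to (3,5). |black|=0
Step 3: on WHITE (3,5): turn R to E, flip to black, move to (3,6). |black|=1
Step 4: on WHITE (3,6): turn R to S, flip to black, move to (4,6). |black|=2
Step 5: on WHITE (4,6): turn R to W, flip to black, move to (4,5). |black|=3
Step 6: on WHITE (4,5): turn R to N, flip to black, move to (3,5). |black|=4
Step 7: on BLACK (3,5): turn L to W, flip to white, move to (3,4). |black|=3
Step 8: on WHITE (3,4): turn R to N, flip to black, move to (2,4). |black|=4
Step 9: on WHITE (2,4): turn R to E, flip to black, move to (2,5). |black|=5
Step 10: on WHITE (2,5): turn R to S, flip to black, move to (3,5). |black|=6
Step 11: on WHITE (3,5): turn R to W, flip to black, move to (3,4). |black|=7
Step 12: on BLACK (3,4): turn L to S, flip to white, move to (4,4). |black|=6
Step 13: on WHITE (4,4): turn R to W, flip to black, move to (4,3). |black|=7
Step 14: on WHITE (4,3): turn R to N, flip to black, move to (3,3). |black|=8
Step 15: on WHITE (3,3): turn R to E, flip to black, move to (3,4). |black|=9
Step 16: on WHITE (3,4): turn R to S, flip to black, move to (4,4). |black|=10
Step 17: on BLACK (4,4): turn L to E, flip to white, move to (4,5). |black|=9
Step 18: on BLACK (4,5): turn L to N, flip to white, move to (3,5). |black|=8
Step 19: on BLACK (3,5): turn L to W, flip to white, move to (3,4). |black|=7
Step 20: on BLACK (3,4): turn L to S, flip to white, move to (4,4). |black|=6

Answer: 4 4 S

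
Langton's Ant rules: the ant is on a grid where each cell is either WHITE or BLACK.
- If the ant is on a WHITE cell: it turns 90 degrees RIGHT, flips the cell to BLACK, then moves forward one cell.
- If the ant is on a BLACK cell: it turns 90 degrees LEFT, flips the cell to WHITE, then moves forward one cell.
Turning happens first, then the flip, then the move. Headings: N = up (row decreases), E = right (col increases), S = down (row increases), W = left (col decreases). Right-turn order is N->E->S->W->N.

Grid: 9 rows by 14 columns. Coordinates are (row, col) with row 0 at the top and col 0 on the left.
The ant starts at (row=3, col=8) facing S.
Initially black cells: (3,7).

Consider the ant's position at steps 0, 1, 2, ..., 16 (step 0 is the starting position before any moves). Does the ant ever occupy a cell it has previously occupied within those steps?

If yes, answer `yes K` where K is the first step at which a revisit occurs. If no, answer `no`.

Answer: yes 5

Derivation:
Step 1: on WHITE (3,8): turn R to W, flip to black, move to (3,7). |black|=2 — new cell
Step 2: on BLACK (3,7): turn L to S, flip to white, move to (4,7). |black|=1 — new cell
Step 3: on WHITE (4,7): turn R to W, flip to black, move to (4,6). |black|=2 — new cell
Step 4: on WHITE (4,6): turn R to N, flip to black, move to (3,6). |black|=3 — new cell
Step 5: on WHITE (3,6): turn R to E, flip to black, move to (3,7). |black|=4 — REVISIT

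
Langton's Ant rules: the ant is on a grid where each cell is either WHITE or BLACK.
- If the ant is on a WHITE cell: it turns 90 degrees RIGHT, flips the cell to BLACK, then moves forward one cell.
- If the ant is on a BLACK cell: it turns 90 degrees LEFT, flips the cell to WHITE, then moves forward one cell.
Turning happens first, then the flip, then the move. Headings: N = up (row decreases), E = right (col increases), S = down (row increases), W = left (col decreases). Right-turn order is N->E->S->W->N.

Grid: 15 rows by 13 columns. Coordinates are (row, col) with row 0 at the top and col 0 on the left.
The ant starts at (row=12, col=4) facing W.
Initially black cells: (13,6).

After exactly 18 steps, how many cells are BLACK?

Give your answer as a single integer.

Answer: 7

Derivation:
Step 1: on WHITE (12,4): turn R to N, flip to black, move to (11,4). |black|=2
Step 2: on WHITE (11,4): turn R to E, flip to black, move to (11,5). |black|=3
Step 3: on WHITE (11,5): turn R to S, flip to black, move to (12,5). |black|=4
Step 4: on WHITE (12,5): turn R to W, flip to black, move to (12,4). |black|=5
Step 5: on BLACK (12,4): turn L to S, flip to white, move to (13,4). |black|=4
Step 6: on WHITE (13,4): turn R to W, flip to black, move to (13,3). |black|=5
Step 7: on WHITE (13,3): turn R to N, flip to black, move to (12,3). |black|=6
Step 8: on WHITE (12,3): turn R to E, flip to black, move to (12,4). |black|=7
Step 9: on WHITE (12,4): turn R to S, flip to black, move to (13,4). |black|=8
Step 10: on BLACK (13,4): turn L to E, flip to white, move to (13,5). |black|=7
Step 11: on WHITE (13,5): turn R to S, flip to black, move to (14,5). |black|=8
Step 12: on WHITE (14,5): turn R to W, flip to black, move to (14,4). |black|=9
Step 13: on WHITE (14,4): turn R to N, flip to black, move to (13,4). |black|=10
Step 14: on WHITE (13,4): turn R to E, flip to black, move to (13,5). |black|=11
Step 15: on BLACK (13,5): turn L to N, flip to white, move to (12,5). |black|=10
Step 16: on BLACK (12,5): turn L to W, flip to white, move to (12,4). |black|=9
Step 17: on BLACK (12,4): turn L to S, flip to white, move to (13,4). |black|=8
Step 18: on BLACK (13,4): turn L to E, flip to white, move to (13,5). |black|=7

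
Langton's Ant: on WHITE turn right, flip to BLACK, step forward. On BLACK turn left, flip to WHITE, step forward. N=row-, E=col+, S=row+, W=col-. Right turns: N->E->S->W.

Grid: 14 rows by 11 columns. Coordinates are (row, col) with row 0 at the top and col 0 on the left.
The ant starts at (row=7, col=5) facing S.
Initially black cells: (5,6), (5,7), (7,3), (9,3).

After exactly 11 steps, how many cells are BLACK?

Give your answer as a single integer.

Step 1: on WHITE (7,5): turn R to W, flip to black, move to (7,4). |black|=5
Step 2: on WHITE (7,4): turn R to N, flip to black, move to (6,4). |black|=6
Step 3: on WHITE (6,4): turn R to E, flip to black, move to (6,5). |black|=7
Step 4: on WHITE (6,5): turn R to S, flip to black, move to (7,5). |black|=8
Step 5: on BLACK (7,5): turn L to E, flip to white, move to (7,6). |black|=7
Step 6: on WHITE (7,6): turn R to S, flip to black, move to (8,6). |black|=8
Step 7: on WHITE (8,6): turn R to W, flip to black, move to (8,5). |black|=9
Step 8: on WHITE (8,5): turn R to N, flip to black, move to (7,5). |black|=10
Step 9: on WHITE (7,5): turn R to E, flip to black, move to (7,6). |black|=11
Step 10: on BLACK (7,6): turn L to N, flip to white, move to (6,6). |black|=10
Step 11: on WHITE (6,6): turn R to E, flip to black, move to (6,7). |black|=11

Answer: 11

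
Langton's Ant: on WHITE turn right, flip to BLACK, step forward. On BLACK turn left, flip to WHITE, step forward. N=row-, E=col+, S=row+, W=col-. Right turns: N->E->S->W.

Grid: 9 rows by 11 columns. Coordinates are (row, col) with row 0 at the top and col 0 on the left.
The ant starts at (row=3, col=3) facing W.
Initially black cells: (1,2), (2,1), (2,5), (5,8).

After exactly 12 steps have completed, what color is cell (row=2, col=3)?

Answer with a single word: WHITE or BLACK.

Answer: BLACK

Derivation:
Step 1: on WHITE (3,3): turn R to N, flip to black, move to (2,3). |black|=5
Step 2: on WHITE (2,3): turn R to E, flip to black, move to (2,4). |black|=6
Step 3: on WHITE (2,4): turn R to S, flip to black, move to (3,4). |black|=7
Step 4: on WHITE (3,4): turn R to W, flip to black, move to (3,3). |black|=8
Step 5: on BLACK (3,3): turn L to S, flip to white, move to (4,3). |black|=7
Step 6: on WHITE (4,3): turn R to W, flip to black, move to (4,2). |black|=8
Step 7: on WHITE (4,2): turn R to N, flip to black, move to (3,2). |black|=9
Step 8: on WHITE (3,2): turn R to E, flip to black, move to (3,3). |black|=10
Step 9: on WHITE (3,3): turn R to S, flip to black, move to (4,3). |black|=11
Step 10: on BLACK (4,3): turn L to E, flip to white, move to (4,4). |black|=10
Step 11: on WHITE (4,4): turn R to S, flip to black, move to (5,4). |black|=11
Step 12: on WHITE (5,4): turn R to W, flip to black, move to (5,3). |black|=12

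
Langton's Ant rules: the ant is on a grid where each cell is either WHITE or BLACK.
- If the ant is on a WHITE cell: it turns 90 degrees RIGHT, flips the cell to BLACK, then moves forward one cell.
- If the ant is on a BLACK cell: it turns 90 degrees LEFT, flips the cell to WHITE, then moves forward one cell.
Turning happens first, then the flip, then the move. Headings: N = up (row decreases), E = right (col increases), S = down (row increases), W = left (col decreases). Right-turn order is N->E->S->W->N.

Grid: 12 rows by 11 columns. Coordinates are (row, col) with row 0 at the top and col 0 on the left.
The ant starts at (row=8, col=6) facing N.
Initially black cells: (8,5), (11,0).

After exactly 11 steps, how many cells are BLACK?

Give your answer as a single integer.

Step 1: on WHITE (8,6): turn R to E, flip to black, move to (8,7). |black|=3
Step 2: on WHITE (8,7): turn R to S, flip to black, move to (9,7). |black|=4
Step 3: on WHITE (9,7): turn R to W, flip to black, move to (9,6). |black|=5
Step 4: on WHITE (9,6): turn R to N, flip to black, move to (8,6). |black|=6
Step 5: on BLACK (8,6): turn L to W, flip to white, move to (8,5). |black|=5
Step 6: on BLACK (8,5): turn L to S, flip to white, move to (9,5). |black|=4
Step 7: on WHITE (9,5): turn R to W, flip to black, move to (9,4). |black|=5
Step 8: on WHITE (9,4): turn R to N, flip to black, move to (8,4). |black|=6
Step 9: on WHITE (8,4): turn R to E, flip to black, move to (8,5). |black|=7
Step 10: on WHITE (8,5): turn R to S, flip to black, move to (9,5). |black|=8
Step 11: on BLACK (9,5): turn L to E, flip to white, move to (9,6). |black|=7

Answer: 7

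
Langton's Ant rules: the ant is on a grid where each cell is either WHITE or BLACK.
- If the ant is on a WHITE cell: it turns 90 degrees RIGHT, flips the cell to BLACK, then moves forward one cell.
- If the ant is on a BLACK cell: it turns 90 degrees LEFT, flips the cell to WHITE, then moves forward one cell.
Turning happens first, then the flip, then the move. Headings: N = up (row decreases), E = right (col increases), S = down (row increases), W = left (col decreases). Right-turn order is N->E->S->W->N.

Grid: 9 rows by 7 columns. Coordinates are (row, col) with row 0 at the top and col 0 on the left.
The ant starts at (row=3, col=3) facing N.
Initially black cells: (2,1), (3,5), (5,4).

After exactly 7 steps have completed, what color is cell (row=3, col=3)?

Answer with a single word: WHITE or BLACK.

Answer: WHITE

Derivation:
Step 1: on WHITE (3,3): turn R to E, flip to black, move to (3,4). |black|=4
Step 2: on WHITE (3,4): turn R to S, flip to black, move to (4,4). |black|=5
Step 3: on WHITE (4,4): turn R to W, flip to black, move to (4,3). |black|=6
Step 4: on WHITE (4,3): turn R to N, flip to black, move to (3,3). |black|=7
Step 5: on BLACK (3,3): turn L to W, flip to white, move to (3,2). |black|=6
Step 6: on WHITE (3,2): turn R to N, flip to black, move to (2,2). |black|=7
Step 7: on WHITE (2,2): turn R to E, flip to black, move to (2,3). |black|=8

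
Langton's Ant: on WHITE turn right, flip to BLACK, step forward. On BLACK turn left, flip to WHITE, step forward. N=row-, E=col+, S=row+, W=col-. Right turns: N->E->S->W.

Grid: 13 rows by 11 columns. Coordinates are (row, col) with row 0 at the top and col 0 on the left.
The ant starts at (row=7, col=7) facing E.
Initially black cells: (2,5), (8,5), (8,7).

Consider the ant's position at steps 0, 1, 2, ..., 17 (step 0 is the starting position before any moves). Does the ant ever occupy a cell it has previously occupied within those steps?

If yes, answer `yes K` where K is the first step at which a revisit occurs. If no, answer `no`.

Step 1: on WHITE (7,7): turn R to S, flip to black, move to (8,7). |black|=4 — new cell
Step 2: on BLACK (8,7): turn L to E, flip to white, move to (8,8). |black|=3 — new cell
Step 3: on WHITE (8,8): turn R to S, flip to black, move to (9,8). |black|=4 — new cell
Step 4: on WHITE (9,8): turn R to W, flip to black, move to (9,7). |black|=5 — new cell
Step 5: on WHITE (9,7): turn R to N, flip to black, move to (8,7). |black|=6 — REVISIT

Answer: yes 5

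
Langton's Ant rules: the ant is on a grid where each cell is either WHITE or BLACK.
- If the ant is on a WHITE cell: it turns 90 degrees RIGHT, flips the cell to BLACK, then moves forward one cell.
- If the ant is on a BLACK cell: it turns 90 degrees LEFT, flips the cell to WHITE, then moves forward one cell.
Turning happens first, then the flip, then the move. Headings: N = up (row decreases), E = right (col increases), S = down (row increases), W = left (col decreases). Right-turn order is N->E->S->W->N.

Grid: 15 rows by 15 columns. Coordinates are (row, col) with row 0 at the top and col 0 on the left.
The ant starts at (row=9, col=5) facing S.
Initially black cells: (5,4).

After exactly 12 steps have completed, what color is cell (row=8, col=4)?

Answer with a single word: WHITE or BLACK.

Step 1: on WHITE (9,5): turn R to W, flip to black, move to (9,4). |black|=2
Step 2: on WHITE (9,4): turn R to N, flip to black, move to (8,4). |black|=3
Step 3: on WHITE (8,4): turn R to E, flip to black, move to (8,5). |black|=4
Step 4: on WHITE (8,5): turn R to S, flip to black, move to (9,5). |black|=5
Step 5: on BLACK (9,5): turn L to E, flip to white, move to (9,6). |black|=4
Step 6: on WHITE (9,6): turn R to S, flip to black, move to (10,6). |black|=5
Step 7: on WHITE (10,6): turn R to W, flip to black, move to (10,5). |black|=6
Step 8: on WHITE (10,5): turn R to N, flip to black, move to (9,5). |black|=7
Step 9: on WHITE (9,5): turn R to E, flip to black, move to (9,6). |black|=8
Step 10: on BLACK (9,6): turn L to N, flip to white, move to (8,6). |black|=7
Step 11: on WHITE (8,6): turn R to E, flip to black, move to (8,7). |black|=8
Step 12: on WHITE (8,7): turn R to S, flip to black, move to (9,7). |black|=9

Answer: BLACK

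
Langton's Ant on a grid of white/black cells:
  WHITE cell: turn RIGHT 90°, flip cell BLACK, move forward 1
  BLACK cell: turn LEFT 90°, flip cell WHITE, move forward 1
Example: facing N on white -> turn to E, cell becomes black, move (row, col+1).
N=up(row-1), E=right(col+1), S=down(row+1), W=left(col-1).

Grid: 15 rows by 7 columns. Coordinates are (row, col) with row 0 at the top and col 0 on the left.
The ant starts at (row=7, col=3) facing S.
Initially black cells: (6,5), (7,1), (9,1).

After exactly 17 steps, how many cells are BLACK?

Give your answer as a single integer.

Step 1: on WHITE (7,3): turn R to W, flip to black, move to (7,2). |black|=4
Step 2: on WHITE (7,2): turn R to N, flip to black, move to (6,2). |black|=5
Step 3: on WHITE (6,2): turn R to E, flip to black, move to (6,3). |black|=6
Step 4: on WHITE (6,3): turn R to S, flip to black, move to (7,3). |black|=7
Step 5: on BLACK (7,3): turn L to E, flip to white, move to (7,4). |black|=6
Step 6: on WHITE (7,4): turn R to S, flip to black, move to (8,4). |black|=7
Step 7: on WHITE (8,4): turn R to W, flip to black, move to (8,3). |black|=8
Step 8: on WHITE (8,3): turn R to N, flip to black, move to (7,3). |black|=9
Step 9: on WHITE (7,3): turn R to E, flip to black, move to (7,4). |black|=10
Step 10: on BLACK (7,4): turn L to N, flip to white, move to (6,4). |black|=9
Step 11: on WHITE (6,4): turn R to E, flip to black, move to (6,5). |black|=10
Step 12: on BLACK (6,5): turn L to N, flip to white, move to (5,5). |black|=9
Step 13: on WHITE (5,5): turn R to E, flip to black, move to (5,6). |black|=10
Step 14: on WHITE (5,6): turn R to S, flip to black, move to (6,6). |black|=11
Step 15: on WHITE (6,6): turn R to W, flip to black, move to (6,5). |black|=12
Step 16: on WHITE (6,5): turn R to N, flip to black, move to (5,5). |black|=13
Step 17: on BLACK (5,5): turn L to W, flip to white, move to (5,4). |black|=12

Answer: 12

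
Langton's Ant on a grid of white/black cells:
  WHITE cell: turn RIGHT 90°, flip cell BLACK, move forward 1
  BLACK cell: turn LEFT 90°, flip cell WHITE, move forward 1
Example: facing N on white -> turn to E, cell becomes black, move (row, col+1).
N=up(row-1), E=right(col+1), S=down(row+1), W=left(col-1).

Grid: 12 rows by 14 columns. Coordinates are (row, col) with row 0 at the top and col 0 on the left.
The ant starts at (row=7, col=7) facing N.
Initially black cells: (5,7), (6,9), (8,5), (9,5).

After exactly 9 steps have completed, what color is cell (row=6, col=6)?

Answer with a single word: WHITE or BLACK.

Answer: BLACK

Derivation:
Step 1: on WHITE (7,7): turn R to E, flip to black, move to (7,8). |black|=5
Step 2: on WHITE (7,8): turn R to S, flip to black, move to (8,8). |black|=6
Step 3: on WHITE (8,8): turn R to W, flip to black, move to (8,7). |black|=7
Step 4: on WHITE (8,7): turn R to N, flip to black, move to (7,7). |black|=8
Step 5: on BLACK (7,7): turn L to W, flip to white, move to (7,6). |black|=7
Step 6: on WHITE (7,6): turn R to N, flip to black, move to (6,6). |black|=8
Step 7: on WHITE (6,6): turn R to E, flip to black, move to (6,7). |black|=9
Step 8: on WHITE (6,7): turn R to S, flip to black, move to (7,7). |black|=10
Step 9: on WHITE (7,7): turn R to W, flip to black, move to (7,6). |black|=11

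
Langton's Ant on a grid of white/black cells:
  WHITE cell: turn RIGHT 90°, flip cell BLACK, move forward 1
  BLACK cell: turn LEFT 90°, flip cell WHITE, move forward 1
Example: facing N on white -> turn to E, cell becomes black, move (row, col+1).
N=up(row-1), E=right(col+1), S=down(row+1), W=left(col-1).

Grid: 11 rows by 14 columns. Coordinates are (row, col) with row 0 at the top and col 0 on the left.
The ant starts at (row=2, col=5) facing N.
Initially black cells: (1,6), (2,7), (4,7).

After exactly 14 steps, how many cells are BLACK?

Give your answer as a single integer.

Step 1: on WHITE (2,5): turn R to E, flip to black, move to (2,6). |black|=4
Step 2: on WHITE (2,6): turn R to S, flip to black, move to (3,6). |black|=5
Step 3: on WHITE (3,6): turn R to W, flip to black, move to (3,5). |black|=6
Step 4: on WHITE (3,5): turn R to N, flip to black, move to (2,5). |black|=7
Step 5: on BLACK (2,5): turn L to W, flip to white, move to (2,4). |black|=6
Step 6: on WHITE (2,4): turn R to N, flip to black, move to (1,4). |black|=7
Step 7: on WHITE (1,4): turn R to E, flip to black, move to (1,5). |black|=8
Step 8: on WHITE (1,5): turn R to S, flip to black, move to (2,5). |black|=9
Step 9: on WHITE (2,5): turn R to W, flip to black, move to (2,4). |black|=10
Step 10: on BLACK (2,4): turn L to S, flip to white, move to (3,4). |black|=9
Step 11: on WHITE (3,4): turn R to W, flip to black, move to (3,3). |black|=10
Step 12: on WHITE (3,3): turn R to N, flip to black, move to (2,3). |black|=11
Step 13: on WHITE (2,3): turn R to E, flip to black, move to (2,4). |black|=12
Step 14: on WHITE (2,4): turn R to S, flip to black, move to (3,4). |black|=13

Answer: 13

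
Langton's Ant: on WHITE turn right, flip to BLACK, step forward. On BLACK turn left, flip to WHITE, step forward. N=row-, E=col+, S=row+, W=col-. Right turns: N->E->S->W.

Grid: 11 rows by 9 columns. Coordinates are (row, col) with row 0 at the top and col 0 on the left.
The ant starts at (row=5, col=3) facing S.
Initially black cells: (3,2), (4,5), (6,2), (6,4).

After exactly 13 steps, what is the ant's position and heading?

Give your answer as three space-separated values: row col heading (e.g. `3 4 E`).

Answer: 5 6 E

Derivation:
Step 1: on WHITE (5,3): turn R to W, flip to black, move to (5,2). |black|=5
Step 2: on WHITE (5,2): turn R to N, flip to black, move to (4,2). |black|=6
Step 3: on WHITE (4,2): turn R to E, flip to black, move to (4,3). |black|=7
Step 4: on WHITE (4,3): turn R to S, flip to black, move to (5,3). |black|=8
Step 5: on BLACK (5,3): turn L to E, flip to white, move to (5,4). |black|=7
Step 6: on WHITE (5,4): turn R to S, flip to black, move to (6,4). |black|=8
Step 7: on BLACK (6,4): turn L to E, flip to white, move to (6,5). |black|=7
Step 8: on WHITE (6,5): turn R to S, flip to black, move to (7,5). |black|=8
Step 9: on WHITE (7,5): turn R to W, flip to black, move to (7,4). |black|=9
Step 10: on WHITE (7,4): turn R to N, flip to black, move to (6,4). |black|=10
Step 11: on WHITE (6,4): turn R to E, flip to black, move to (6,5). |black|=11
Step 12: on BLACK (6,5): turn L to N, flip to white, move to (5,5). |black|=10
Step 13: on WHITE (5,5): turn R to E, flip to black, move to (5,6). |black|=11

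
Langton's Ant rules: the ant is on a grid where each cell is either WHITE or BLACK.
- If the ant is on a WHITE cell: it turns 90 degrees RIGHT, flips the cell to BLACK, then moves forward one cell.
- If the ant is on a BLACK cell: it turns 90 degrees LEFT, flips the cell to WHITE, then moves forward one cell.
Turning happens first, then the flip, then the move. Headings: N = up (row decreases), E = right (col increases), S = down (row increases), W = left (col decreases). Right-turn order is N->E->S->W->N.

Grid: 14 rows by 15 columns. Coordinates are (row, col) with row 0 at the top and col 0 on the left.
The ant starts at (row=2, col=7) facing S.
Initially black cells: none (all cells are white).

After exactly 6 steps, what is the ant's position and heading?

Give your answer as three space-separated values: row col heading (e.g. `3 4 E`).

Answer: 3 8 S

Derivation:
Step 1: on WHITE (2,7): turn R to W, flip to black, move to (2,6). |black|=1
Step 2: on WHITE (2,6): turn R to N, flip to black, move to (1,6). |black|=2
Step 3: on WHITE (1,6): turn R to E, flip to black, move to (1,7). |black|=3
Step 4: on WHITE (1,7): turn R to S, flip to black, move to (2,7). |black|=4
Step 5: on BLACK (2,7): turn L to E, flip to white, move to (2,8). |black|=3
Step 6: on WHITE (2,8): turn R to S, flip to black, move to (3,8). |black|=4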